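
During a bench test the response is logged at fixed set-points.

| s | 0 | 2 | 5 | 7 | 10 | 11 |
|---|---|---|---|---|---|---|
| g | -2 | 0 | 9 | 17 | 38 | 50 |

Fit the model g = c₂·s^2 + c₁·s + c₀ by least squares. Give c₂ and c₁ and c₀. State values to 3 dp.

The normal system AᵀA·[c₂, c₁, c₀]ᵀ = Aᵀg is [[27683, 2807, 299]; [2807, 299, 35]; [299, 35, 6]]·[c₂, c₁, c₀]ᵀ = [10908, 1094, 112]ᵀ.
Row-reducing yields c₂ = 110371/247872, c₁ = -85171/247872, c₀ = -31365/20656.

c₂ = 0.445, c₁ = -0.344, c₀ = -1.518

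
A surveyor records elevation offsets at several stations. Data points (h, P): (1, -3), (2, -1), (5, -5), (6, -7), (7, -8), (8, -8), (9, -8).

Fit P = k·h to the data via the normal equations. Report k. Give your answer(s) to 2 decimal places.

From the data, Σh·h = 260.
And Σh·P = -264.
MᵀM·[k]ᵀ = MᵀP becomes [[260]]·[k]ᵀ = [-264]ᵀ.
Hence k = -264 / 260 ≈ -1.01538.

k = -1.02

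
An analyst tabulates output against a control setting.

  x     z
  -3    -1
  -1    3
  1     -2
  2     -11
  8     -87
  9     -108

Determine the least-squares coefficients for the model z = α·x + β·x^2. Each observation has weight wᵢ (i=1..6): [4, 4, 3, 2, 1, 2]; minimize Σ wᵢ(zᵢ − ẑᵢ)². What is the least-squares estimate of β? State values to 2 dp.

β = -1.02

The normal system MᵀWM·[α, β]ᵀ = MᵀWz is [[277, 1877]; [1877, 17581]]·[α, β]ᵀ = [-2690, -23182]ᵀ.
Eliminating β: 17581·(row 1) − 1877·(row 2) gives 1346808·α = 17581·(-2690) − 1877·(-23182) = -3780276, so α = -315023/112234.
Then β = ((-23182) − 1877·(-315023/112234))/17581 = -114357/112234.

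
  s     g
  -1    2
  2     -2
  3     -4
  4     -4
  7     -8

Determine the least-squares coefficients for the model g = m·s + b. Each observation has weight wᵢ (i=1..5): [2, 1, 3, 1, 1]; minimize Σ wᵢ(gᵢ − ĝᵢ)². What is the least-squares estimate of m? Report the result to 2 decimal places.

Forming AᵀWA = [[98, 20]; [20, 8]] and AᵀWg = [-116, -22]ᵀ gives AᵀWA·[m, b]ᵀ = AᵀWg.
Eliminating b: 8·(row 1) − 20·(row 2) gives 384·m = 8·(-116) − 20·(-22) = -488, so m = -61/48.
Then b = ((-22) − 20·(-61/48))/8 = 41/96.

m = -1.27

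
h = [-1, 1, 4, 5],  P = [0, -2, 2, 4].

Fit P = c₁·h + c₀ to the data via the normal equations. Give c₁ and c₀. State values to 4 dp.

c₁ = 0.7473, c₀ = -0.6813

Forming XᵀX = [[43, 9]; [9, 4]] and XᵀP = [26, 4]ᵀ gives XᵀX·[c₁, c₀]ᵀ = XᵀP.
Δ = 43·4 − 9² = 91.
c₁ = (26·4 − 9·4)/91 = 68/91; c₀ = (43·4 − 9·26)/91 = -62/91.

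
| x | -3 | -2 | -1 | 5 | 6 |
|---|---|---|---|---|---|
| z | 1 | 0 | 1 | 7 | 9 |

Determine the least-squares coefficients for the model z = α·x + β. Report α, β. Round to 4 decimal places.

Sums needed: Σx·x = 75, Σx = 5, Σ1 = 5.
For Aᵀz: Σx·z = 85, Σz = 18.
Eliminating β: 5·(row 1) − 5·(row 2) gives 350·α = 5·85 − 5·18 = 335, so α = 67/70.
Then β = (18 − 5·(67/70))/5 = 37/14.

α = 0.9571, β = 2.6429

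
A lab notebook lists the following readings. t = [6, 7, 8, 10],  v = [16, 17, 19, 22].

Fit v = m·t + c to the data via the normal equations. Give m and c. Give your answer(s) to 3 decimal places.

m = 1.543, c = 6.543

MᵀM·[m, c]ᵀ = Mᵀv reads: 249·m + 31·c = 587;  31·m + 4·c = 74.
det = 249·4 − 31² = 35.
m = (587·4 − 31·74)/35 = 54/35; c = (249·74 − 31·587)/35 = 229/35.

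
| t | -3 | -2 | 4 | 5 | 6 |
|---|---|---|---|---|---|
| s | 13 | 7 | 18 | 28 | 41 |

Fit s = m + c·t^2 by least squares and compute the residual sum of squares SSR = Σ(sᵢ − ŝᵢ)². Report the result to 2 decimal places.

SSR = 3.91

From the data, Σ1 = 5, Σt^2 = 90, Σt^2·t^2 = 2274.
And Σs = 107, Σt^2·s = 2609.
Normal equations: [[5, 90]; [90, 2274]]·[m, c]ᵀ = [107, 2609]ᵀ.
Eliminating c: 2274·(row 1) − 90·(row 2) gives 3270·m = 2274·107 − 90·2609 = 8508, so m = 1418/545.
Then c = (2609 − 90·(1418/545))/2274 = 683/654.
Residuals: 1089/1090, 361/1635, -2144/1635, -2323/3270, 437/545; SSR = 12799/3270.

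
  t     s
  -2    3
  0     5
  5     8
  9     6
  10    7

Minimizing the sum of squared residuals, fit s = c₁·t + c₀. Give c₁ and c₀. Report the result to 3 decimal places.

From the data, Σt·t = 210, Σt = 22, Σ1 = 5.
Moment sums: Σt·s = 158, Σs = 29.
So AᵀA·[c₁, c₀]ᵀ = Aᵀs: [[210, 22]; [22, 5]]·[c₁, c₀]ᵀ = [158, 29]ᵀ.
det = 210·5 − 22² = 566.
c₁ = (158·5 − 22·29)/566 = 76/283; c₀ = (210·29 − 22·158)/566 = 1307/283.

c₁ = 0.269, c₀ = 4.618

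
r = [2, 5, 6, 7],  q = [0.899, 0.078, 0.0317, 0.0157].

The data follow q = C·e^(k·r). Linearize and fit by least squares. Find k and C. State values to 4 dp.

k = -0.8172, C = 4.5723

With ln qᵢ as the transformed response and rᵢ as the regressor:
Σr = 20.0000, Σ(r)² = 114.0000, Σln q = -10.2631, Σr·ln q = -62.7555.
Equations: 114.0000·k + 20.0000·ln C = -62.7555;  20.0000·k + 4·ln C = -10.2631.
Slope k = (n·Σr·ln q − Σr·Σln q)/(n·Σ(r)² − (Σr)²) = (4·-62.7555 − 20.0000·-10.2631)/56.0000 = -0.81716; ln C = (Σln q − k·Σr)/n = 1.52003, so C = exp(1.52003) = 4.57235.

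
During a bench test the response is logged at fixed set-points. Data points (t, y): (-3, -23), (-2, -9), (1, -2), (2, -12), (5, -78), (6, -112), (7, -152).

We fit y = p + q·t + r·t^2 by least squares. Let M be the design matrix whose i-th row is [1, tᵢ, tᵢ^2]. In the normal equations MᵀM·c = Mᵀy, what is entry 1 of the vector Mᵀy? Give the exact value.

Entry 1 ↔ basis 1, so (Mᵀy)_{1} = Σᵢ yᵢ = (1)·(-23) + (1)·(-9) + (1)·(-2) + (1)·(-12) + (1)·(-78) + (1)·(-112) + (1)·(-152) = -388.

-388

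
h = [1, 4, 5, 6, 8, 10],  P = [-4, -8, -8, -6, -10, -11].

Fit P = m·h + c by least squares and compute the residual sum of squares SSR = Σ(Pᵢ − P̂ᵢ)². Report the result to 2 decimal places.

The normal equations are: 242·m + 34·c = -302;  34·m + 6·c = -47.
Determinant 242·6 − 34² = 296.
m = ((-302)·6 − 34·(-47))/296 = -107/148; c = (242·(-47) − 34·(-302))/296 = -553/148.
Residuals: 17/37, -203/148, -24/37, 307/148, -71/148, -5/148; SSR = 1043/148.

SSR = 7.05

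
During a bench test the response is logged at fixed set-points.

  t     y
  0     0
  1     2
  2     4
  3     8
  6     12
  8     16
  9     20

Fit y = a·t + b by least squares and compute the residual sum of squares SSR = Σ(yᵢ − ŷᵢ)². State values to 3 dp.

The normal system AᵀA·[a, b]ᵀ = Aᵀy is [[195, 29]; [29, 7]]·[a, b]ᵀ = [414, 62]ᵀ.
Δ = 195·7 − 29² = 524.
a = (414·7 − 29·62)/524 = 275/131; b = (195·62 − 29·414)/524 = 21/131.
Residuals: -21/131, -34/131, -47/131, 202/131, -99/131, -125/131, 124/131; SSR = 652/131.

SSR = 4.977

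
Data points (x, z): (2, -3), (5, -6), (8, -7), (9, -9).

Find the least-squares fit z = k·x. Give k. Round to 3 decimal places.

From the data, Σx·x = 174.
For Aᵀz: Σx·z = -173.
AᵀA·[k]ᵀ = Aᵀz becomes [[174]]·[k]ᵀ = [-173]ᵀ.
Hence k = -173 / 174 ≈ -0.994253.

k = -0.994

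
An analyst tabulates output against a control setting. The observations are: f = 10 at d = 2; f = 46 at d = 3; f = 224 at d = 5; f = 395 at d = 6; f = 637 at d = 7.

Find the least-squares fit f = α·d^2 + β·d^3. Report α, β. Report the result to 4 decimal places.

α = -1.1034, β = 2.0142

Sums needed: Σd^2·d^2 = 4419, Σd^2·d^3 = 27983, Σd^3·d^3 = 180723.
For Mᵀf: Σd^2·f = 51487, Σd^3·f = 333133.
Δ = 4419·180723 − 27983² = 15566648.
α = (51487·180723 − 27983·333133)/15566648 = -8587819/7783324; β = (4419·333133 − 27983·51487)/15566648 = 15677003/7783324.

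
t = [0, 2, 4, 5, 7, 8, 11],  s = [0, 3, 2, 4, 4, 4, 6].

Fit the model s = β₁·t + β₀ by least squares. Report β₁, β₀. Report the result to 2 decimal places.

β₁ = 0.46, β₀ = 0.85

The normal equations are: 279·β₁ + 37·β₀ = 160;  37·β₁ + 7·β₀ = 23.
Δ = 279·7 − 37² = 584.
β₁ = (160·7 − 37·23)/584 = 269/584; β₀ = (279·23 − 37·160)/584 = 497/584.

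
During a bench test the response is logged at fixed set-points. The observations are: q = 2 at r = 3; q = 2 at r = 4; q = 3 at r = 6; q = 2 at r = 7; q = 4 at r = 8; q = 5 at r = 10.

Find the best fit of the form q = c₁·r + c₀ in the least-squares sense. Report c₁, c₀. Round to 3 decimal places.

c₁ = 0.420, c₀ = 0.340

Setting ∂/∂c₁ … = 0 gives: 274·c₁ + 38·c₀ = 128;  38·c₁ + 6·c₀ = 18.
(Σr·r = 274, Σr = 38, Σ1 = 6, Σr·q = 128, Σq = 18.)
det = 274·6 − 38² = 200.
c₁ = (128·6 − 38·18)/200 = 21/50; c₀ = (274·18 − 38·128)/200 = 17/50.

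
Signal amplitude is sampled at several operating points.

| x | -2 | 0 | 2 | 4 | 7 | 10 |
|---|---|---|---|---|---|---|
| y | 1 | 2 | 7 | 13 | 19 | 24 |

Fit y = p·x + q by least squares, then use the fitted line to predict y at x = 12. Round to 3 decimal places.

ŷ = 28.598

With design matrix A, AᵀA = [[173, 21]; [21, 6]] and Aᵀy = [437, 66]ᵀ.
Determinant 173·6 − 21² = 597.
p = (437·6 − 21·66)/597 = 412/199; q = (173·66 − 21·437)/597 = 747/199.
At x = 12: ŷ = (412/199)·(12) + (747/199)·(1) = 5691/199.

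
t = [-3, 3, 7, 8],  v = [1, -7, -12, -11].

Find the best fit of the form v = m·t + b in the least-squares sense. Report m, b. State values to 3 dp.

m = -1.167, b = -2.873

From the data, Σt·t = 131, Σt = 15, Σ1 = 4.
Right-hand side: Σt·v = -196, Σv = -29.
So AᵀA·[m, b]ᵀ = Aᵀv: [[131, 15]; [15, 4]]·[m, b]ᵀ = [-196, -29]ᵀ.
Eliminating b: 4·(row 1) − 15·(row 2) gives 299·m = 4·(-196) − 15·(-29) = -349, so m = -349/299.
Then b = ((-29) − 15·(-349/299))/4 = -859/299.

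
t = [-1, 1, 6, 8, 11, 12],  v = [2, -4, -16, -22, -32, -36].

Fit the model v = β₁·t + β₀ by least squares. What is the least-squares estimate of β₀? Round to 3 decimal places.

β₀ = -0.411

AᵀA·[β₁, β₀]ᵀ = Aᵀv reads: 367·β₁ + 37·β₀ = -1062;  37·β₁ + 6·β₀ = -108.
(Σt·t = 367, Σt = 37, Σ1 = 6, Σt·v = -1062, Σv = -108.)
Determinant 367·6 − 37² = 833.
β₁ = ((-1062)·6 − 37·(-108))/833 = -2376/833; β₀ = (367·(-108) − 37·(-1062))/833 = -342/833.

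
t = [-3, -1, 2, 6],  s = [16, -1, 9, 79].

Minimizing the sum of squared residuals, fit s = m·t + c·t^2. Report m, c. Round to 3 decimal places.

Forming XᵀX = [[50, 196]; [196, 1394]] and Xᵀs = [445, 3023]ᵀ gives XᵀX·[m, c]ᵀ = Xᵀs.
Δ = 50·1394 − 196² = 31284.
m = (445·1394 − 196·3023)/31284 = 4637/5214; c = (50·3023 − 196·445)/31284 = 10655/5214.

m = 0.889, c = 2.044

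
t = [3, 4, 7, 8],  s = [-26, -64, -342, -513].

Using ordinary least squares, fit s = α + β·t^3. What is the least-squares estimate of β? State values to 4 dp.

β = -1.0024

Sums needed: Σ1 = 4, Σt^3 = 946, Σt^3·t^3 = 384618.
Moment sums: Σs = -945, Σt^3·s = -384760.
So AᵀA·[α, β]ᵀ = Aᵀs: [[4, 946]; [946, 384618]]·[α, β]ᵀ = [-945, -384760]ᵀ.
Determinant 4·384618 − 946² = 643556.
α = ((-945)·384618 − 946·(-384760))/643556 = 259475/321778; β = (4·(-384760) − 946·(-945))/643556 = -322535/321778.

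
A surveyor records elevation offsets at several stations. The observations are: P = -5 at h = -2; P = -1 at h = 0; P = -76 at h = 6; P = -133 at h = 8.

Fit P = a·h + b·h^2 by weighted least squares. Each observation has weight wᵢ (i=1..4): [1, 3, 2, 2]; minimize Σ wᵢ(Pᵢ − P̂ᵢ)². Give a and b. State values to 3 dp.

a = -1.135, b = -1.933

The normal system XᵀWX·[a, b]ᵀ = XᵀWP is [[204, 1448]; [1448, 10800]]·[a, b]ᵀ = [-3030, -22516]ᵀ.
Determinant 204·10800 − 1448² = 106496.
a = ((-3030)·10800 − 1448·(-22516))/106496 = -59/52; b = (204·(-22516) − 1448·(-3030))/106496 = -201/104.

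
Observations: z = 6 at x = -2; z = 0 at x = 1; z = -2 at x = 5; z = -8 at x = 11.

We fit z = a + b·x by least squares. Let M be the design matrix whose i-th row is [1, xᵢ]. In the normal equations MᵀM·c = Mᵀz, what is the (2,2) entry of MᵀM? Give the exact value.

151

Row 2 ↔ basis x, column 2 ↔ basis x, so (MᵀM)_{2,2} = Σᵢ (x)·(x) = (-2)·(-2) + (1)·(1) + (5)·(5) + (11)·(11) = 151.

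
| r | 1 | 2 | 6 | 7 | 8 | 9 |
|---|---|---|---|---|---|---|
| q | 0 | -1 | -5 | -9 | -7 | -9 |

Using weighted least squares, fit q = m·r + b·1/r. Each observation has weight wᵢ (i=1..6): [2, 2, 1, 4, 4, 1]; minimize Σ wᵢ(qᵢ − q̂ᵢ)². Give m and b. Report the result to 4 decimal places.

m = -1.0497, b = 1.1996

From the data, Σwᵢ·r·r = 579, Σwᵢ·r·1/r = 14, Σwᵢ·1/r·1/r = 170461/63504.
For MᵀWq: Σwᵢ·r·q = -591, Σwᵢ·1/r·q = -241/21.
So MᵀWM·[m, b]ᵀ = MᵀWq: [[579, 14]; [14, 170461/63504]]·[m, b]ᵀ = [-591, -241/21]ᵀ.
Eliminating b: (170461/63504)·(row 1) − 14·(row 2) gives (28750045/21168)·m = (170461/63504)·(-591) − 14·(-241/21) = -30179825/21168, so m = -6035965/5750009.
Then b = ((-241/21) − 14·(-6035965/5750009))/(170461/63504) = 6897744/5750009.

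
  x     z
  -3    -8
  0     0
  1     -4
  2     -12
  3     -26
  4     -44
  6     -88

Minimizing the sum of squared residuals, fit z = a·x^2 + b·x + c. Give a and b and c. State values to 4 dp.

Sums needed: Σx^2·x^2 = 1731, Σx^2·x = 289, Σx^2 = 75, Σx·x = 75, Σx = 13, Σ1 = 7.
For Mᵀz: Σx^2·z = -4230, Σx·z = -786, Σz = -182.
Normal equations: [[1731, 289, 75]; [289, 75, 13]; [75, 13, 7]]·[a, b, c]ᵀ = [-4230, -786, -182]ᵀ.
Row-reducing yields a = -1258/637, b = -1908/637, c = 460/637.

a = -1.9749, b = -2.9953, c = 0.7221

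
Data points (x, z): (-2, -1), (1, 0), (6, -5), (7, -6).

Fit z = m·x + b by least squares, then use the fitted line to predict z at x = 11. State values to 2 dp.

ẑ = -8.04

Normal-equation sums: Σx·x = 90, Σx = 12, Σ1 = 4.
For Mᵀz: Σx·z = -70, Σz = -12.
So MᵀM·[m, b]ᵀ = Mᵀz: [[90, 12]; [12, 4]]·[m, b]ᵀ = [-70, -12]ᵀ.
Eliminating b: 4·(row 1) − 12·(row 2) gives 216·m = 4·(-70) − 12·(-12) = -136, so m = -17/27.
Then b = ((-12) − 12·(-17/27))/4 = -10/9.
At x = 11: ẑ = (-17/27)·(11) + (-10/9)·(1) = -217/27.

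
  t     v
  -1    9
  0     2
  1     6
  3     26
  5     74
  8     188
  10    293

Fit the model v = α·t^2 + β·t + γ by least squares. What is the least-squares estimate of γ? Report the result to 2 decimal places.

γ = 3.59

Compute the Gram sums: Σt^2·t^2 = 14804, Σt^2·t = 1664, Σt^2 = 200, Σt·t = 200, Σt = 26, Σ1 = 7.
Moment sums: Σt^2·v = 43431, Σt·v = 4879, Σv = 598.
Row-reducing yields α = 484031/160356, β = -190067/160356, γ = 95915/26726.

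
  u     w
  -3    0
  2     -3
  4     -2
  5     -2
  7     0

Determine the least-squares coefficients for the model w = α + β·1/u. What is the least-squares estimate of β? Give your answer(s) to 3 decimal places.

β = -3.626

Compute the Gram sums: Σ1 = 5, Σ1/u = 319/420, Σ1/u·1/u = 85381/176400.
And Σw = -7, Σ1/u·w = -12/5.
Eliminating β: (85381/176400)·(row 1) − (319/420)·(row 2) gives (40643/22050)·α = (85381/176400)·(-7) − (319/420)·(-12/5) = -1127/720, so α = -276115/325144.
Then β = ((-12/5) − (319/420)·(-276115/325144))/(85381/176400) = -294735/81286.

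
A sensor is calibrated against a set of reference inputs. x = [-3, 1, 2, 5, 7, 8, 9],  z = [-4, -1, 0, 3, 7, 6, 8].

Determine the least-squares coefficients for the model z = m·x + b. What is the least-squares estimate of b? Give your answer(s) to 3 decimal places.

b = -1.554

Setting ∂/∂m … = 0 gives: 233·m + 29·b = 195;  29·m + 7·b = 19.
(Σx·x = 233, Σx = 29, Σ1 = 7, Σx·z = 195, Σz = 19.)
det = 233·7 − 29² = 790.
m = (195·7 − 29·19)/790 = 407/395; b = (233·19 − 29·195)/790 = -614/395.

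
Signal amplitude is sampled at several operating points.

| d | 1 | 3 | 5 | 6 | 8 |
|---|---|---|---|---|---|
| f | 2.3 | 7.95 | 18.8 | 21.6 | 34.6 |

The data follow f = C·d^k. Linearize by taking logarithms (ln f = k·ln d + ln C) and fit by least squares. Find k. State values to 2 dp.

Taking logs, ln f = k·ln d + ln C, so regress ln f on ln d.
Σln d = 6.5793, Σ(ln d)² = 11.3317, Σln f = 12.4565, Σln d·ln f = 19.8742.
Equations: 11.3317·k + 6.5793·ln C = 19.8742;  6.5793·k + 5·ln C = 12.4565.
Δ = 11.3317·5 − (6.5793)² = 13.3720; k = (19.8742·5 − 6.5793·12.4565)/13.3720 = 1.30248, ln C = (11.3317·12.4565 − 6.5793·19.8742)/13.3720 = 0.77743.

k = 1.30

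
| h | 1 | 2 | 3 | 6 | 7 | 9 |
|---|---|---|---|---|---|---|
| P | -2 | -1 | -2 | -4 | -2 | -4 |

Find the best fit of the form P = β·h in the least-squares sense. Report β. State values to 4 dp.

Setting ∂/∂β … = 0 gives: 180·β = -84.
(Σh·h = 180, Σh·P = -84.)
β = (-84)/180 = -0.466667.

β = -0.4667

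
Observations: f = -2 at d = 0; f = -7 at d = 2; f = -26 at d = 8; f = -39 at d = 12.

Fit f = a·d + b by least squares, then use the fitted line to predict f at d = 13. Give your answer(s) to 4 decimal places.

f̂ = -41.8242

Entries of XᵀX: Σd·d = 212, Σd = 22, Σ1 = 4.
Right-hand side: Σd·f = -690, Σf = -74.
So XᵀX·[a, b]ᵀ = Xᵀf: [[212, 22]; [22, 4]]·[a, b]ᵀ = [-690, -74]ᵀ.
det = 212·4 − 22² = 364.
a = ((-690)·4 − 22·(-74))/364 = -283/91; b = (212·(-74) − 22·(-690))/364 = -127/91.
At d = 13: f̂ = (-283/91)·(13) + (-127/91)·(1) = -3806/91.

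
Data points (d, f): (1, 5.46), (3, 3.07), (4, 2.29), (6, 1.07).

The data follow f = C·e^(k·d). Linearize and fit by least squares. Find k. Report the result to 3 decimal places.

Linearized form: ln f = k·d + ln C. From the 4 transformed points,
Σd = 14.0000, Σ(d)² = 62.0000, Σln f = 3.7153, Σd·ln f = 8.7826.
Equations: 62.0000·k + 14.0000·ln C = 8.7826;  14.0000·k + 4·ln C = 3.7153.
Δ = 62.0000·4 − (14.0000)² = 52.0000; k = (8.7826·4 − 14.0000·3.7153)/52.0000 = -0.32470, ln C = (62.0000·3.7153 − 14.0000·8.7826)/52.0000 = 2.06527.

k = -0.325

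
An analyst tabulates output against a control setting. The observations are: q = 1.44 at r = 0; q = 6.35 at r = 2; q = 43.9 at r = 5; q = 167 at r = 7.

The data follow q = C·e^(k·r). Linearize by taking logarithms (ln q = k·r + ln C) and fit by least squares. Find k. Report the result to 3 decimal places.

k = 0.674

Linearized form: ln q = k·r + ln C. From the 4 transformed points,
Σr = 14.0000, Σ(r)² = 78.0000, Σln q = 11.1130, Σr·ln q = 58.4324.
Equations: 78.0000·k + 14.0000·ln C = 58.4324;  14.0000·k + 4·ln C = 11.1130.
Solving (det = 116.0000): k = 0.67369, ln C = 0.42035.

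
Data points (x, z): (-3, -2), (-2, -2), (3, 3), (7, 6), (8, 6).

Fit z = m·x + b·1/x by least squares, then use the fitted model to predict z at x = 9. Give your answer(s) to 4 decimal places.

ẑ = 7.1038

Normal-equation sums: Σx·x = 135, Σx·1/x = 5, Σ1/x·1/x = 14345/28224.
Right-hand side: Σx·z = 109, Σ1/x·z = 359/84.
Δ = 135·(14345/28224) − 5² = 136775/3136.
m = (109·(14345/28224) − 5·(359/84))/(136775/3136) = 192097/246195; b = (135·(359/84) − 5·109)/(136775/3136) = 20048/27355.
At x = 9: ẑ = (192097/246195)·(9) + (20048/27355)·(1/9) = 1748921/246195.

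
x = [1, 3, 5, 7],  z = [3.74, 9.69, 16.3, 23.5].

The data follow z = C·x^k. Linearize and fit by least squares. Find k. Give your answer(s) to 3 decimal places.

Taking logs, ln z = k·ln x + ln C, so regress ln z on ln x.
Sums: Σln x = 4.6540, Σ(ln x)² = 7.5838, Σln z = 9.5383, Σln x·ln z = 13.1305.
Normal system: [[7.5838, 4.6540]; [4.6540, 4]]·[k, ln C]ᵀ = [13.1305, 9.5383]ᵀ.
Slope k = (n·Σln x·ln z − Σln x·Σln z)/(n·Σ(ln x)² − (Σln x)²) = (4·13.1305 − 4.6540·9.5383)/8.6759 = 0.93719; ln C = (Σln z − k·Σln x)/n = 1.29418.

k = 0.937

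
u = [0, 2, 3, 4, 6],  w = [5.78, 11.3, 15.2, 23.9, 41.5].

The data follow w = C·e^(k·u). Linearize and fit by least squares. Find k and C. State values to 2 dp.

k = 0.33, C = 5.82

With ln wᵢ as the transformed response and uᵢ as the regressor:
AᵀA = [[65.0000, 15.0000]; [15.0000, 5]], rhs = [48.0632, 13.8001]ᵀ  (here Σu = 15.0000, Σ(u)² = 65.0000, Σln w = 13.8001, Σu·ln w = 48.0632).
Slope k = (n·Σu·ln w − Σu·Σln w)/(n·Σ(u)² − (Σu)²) = (5·48.0632 − 15.0000·13.8001)/100.0000 = 0.33315; ln C = (Σln w − k·Σu)/n = 1.76057, so C = exp(1.76057) = 5.81577.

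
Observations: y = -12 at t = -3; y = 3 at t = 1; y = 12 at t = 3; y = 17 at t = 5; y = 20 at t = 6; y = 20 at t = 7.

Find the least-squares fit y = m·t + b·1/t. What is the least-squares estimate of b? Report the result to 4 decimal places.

Setting ∂/∂m … = 0 gives: 129·m + 6·b = 420;  6·m + (6421/4900)·b = 2162/105.
Determinant 129·(6421/4900) − 6² = 651909/4900.
m = (420·(6421/4900) − 6·(2162/105))/(651909/4900) = 2091460/651909; b = (129·(2162/105) − 6·420)/(651909/4900) = 667240/651909.

b = 1.0235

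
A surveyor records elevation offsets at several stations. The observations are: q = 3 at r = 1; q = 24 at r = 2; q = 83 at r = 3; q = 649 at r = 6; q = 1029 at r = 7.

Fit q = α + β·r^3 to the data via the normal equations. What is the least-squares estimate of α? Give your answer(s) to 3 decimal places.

α = 0.710

From the data, Σ1 = 5, Σr^3 = 595, Σr^3·r^3 = 165099.
Moment sums: Σq = 1788, Σr^3·q = 495567.
AᵀA·[α, β]ᵀ = Aᵀq becomes [[5, 595]; [595, 165099]]·[α, β]ᵀ = [1788, 495567]ᵀ.
Δ = 5·165099 − 595² = 471470.
α = (1788·165099 − 595·495567)/471470 = 334647/471470; β = (5·495567 − 595·1788)/471470 = 282795/94294.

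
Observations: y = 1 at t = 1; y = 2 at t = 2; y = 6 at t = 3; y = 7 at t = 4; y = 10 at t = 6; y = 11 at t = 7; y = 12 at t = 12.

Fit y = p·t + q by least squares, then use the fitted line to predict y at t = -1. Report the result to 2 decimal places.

The normal equations are: 259·p + 35·q = 332;  35·p + 7·q = 49.
det = 259·7 − 35² = 588.
p = (332·7 − 35·49)/588 = 29/28; q = (259·49 − 35·332)/588 = 51/28.
At t = -1: ŷ = (29/28)·(-1) + (51/28)·(1) = 11/14.

ŷ = 0.79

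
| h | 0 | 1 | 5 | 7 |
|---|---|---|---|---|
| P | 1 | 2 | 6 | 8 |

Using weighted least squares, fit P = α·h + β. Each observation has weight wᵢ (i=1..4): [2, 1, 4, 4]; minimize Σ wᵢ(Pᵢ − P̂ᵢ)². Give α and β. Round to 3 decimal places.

α = 1.000, β = 1.000

The normal equations are: 297·α + 49·β = 346;  49·α + 11·β = 60.
Determinant 297·11 − 49² = 866.
α = (346·11 − 49·60)/866 = 1; β = (297·60 − 49·346)/866 = 1.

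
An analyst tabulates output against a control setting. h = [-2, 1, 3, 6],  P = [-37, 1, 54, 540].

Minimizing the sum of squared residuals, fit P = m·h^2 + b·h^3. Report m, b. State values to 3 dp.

m = -3.092, b = 3.016

The normal system AᵀA·[m, b]ᵀ = AᵀP is [[1394, 7988]; [7988, 47450]]·[m, b]ᵀ = [19779, 118395]ᵀ.
det = 1394·47450 − 7988² = 2337156.
m = (19779·47450 − 7988·118395)/2337156 = -1204285/389526; b = (1394·118395 − 7988·19779)/2337156 = 1174663/389526.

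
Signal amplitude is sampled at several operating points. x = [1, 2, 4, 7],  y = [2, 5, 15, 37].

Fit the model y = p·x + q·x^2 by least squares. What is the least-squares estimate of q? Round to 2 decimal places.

q = 0.53

Entries of MᵀM: Σx·x = 70, Σx·x^2 = 416, Σx^2·x^2 = 2674.
For Mᵀy: Σx·y = 331, Σx^2·y = 2075.
Normal equations: [[70, 416]; [416, 2674]]·[p, q]ᵀ = [331, 2075]ᵀ.
Determinant 70·2674 − 416² = 14124.
p = (331·2674 − 416·2075)/14124 = 3649/2354; q = (70·2075 − 416·331)/14124 = 1259/2354.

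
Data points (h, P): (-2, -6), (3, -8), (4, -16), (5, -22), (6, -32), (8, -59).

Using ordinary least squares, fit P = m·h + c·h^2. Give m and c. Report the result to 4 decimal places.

Sums needed: Σh·h = 154, Σh·h^2 = 936, Σh^2·h^2 = 6370.
For AᵀP: Σh·P = -850, Σh^2·P = -5830.
Normal equations: [[154, 936]; [936, 6370]]·[m, c]ᵀ = [-850, -5830]ᵀ.
det = 154·6370 − 936² = 104884.
m = ((-850)·6370 − 936·(-5830))/104884 = 815/2017; c = (154·(-5830) − 936·(-850))/104884 = -25555/26221.

m = 0.4041, c = -0.9746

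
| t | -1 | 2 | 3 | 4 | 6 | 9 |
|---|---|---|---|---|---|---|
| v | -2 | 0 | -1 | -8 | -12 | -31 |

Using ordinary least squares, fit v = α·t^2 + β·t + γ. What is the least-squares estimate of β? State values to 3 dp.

MᵀM·[α, β, γ]ᵀ = Mᵀv reads: 8211·α + 1043·β + 147·γ = -3082;  1043·α + 147·β + 23·γ = -384;  147·α + 23·β + 6·γ = -54.
Row-reducing yields α = -55849/123816, β = 3937/5896, γ = -2249/4422.

β = 0.668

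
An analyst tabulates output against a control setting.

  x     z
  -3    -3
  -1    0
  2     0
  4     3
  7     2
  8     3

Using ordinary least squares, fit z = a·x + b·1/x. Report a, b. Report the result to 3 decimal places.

a = 0.415, b = -0.054

Entries of MᵀM: Σx·x = 143, Σx·1/x = 6, Σ1/x·1/x = 41197/28224.
Moment sums: Σx·z = 59, Σ1/x·z = 135/56.
MᵀM·[a, b]ᵀ = Mᵀz becomes [[143, 6]; [6, 41197/28224]]·[a, b]ᵀ = [59, 135/56]ᵀ.
det = 143·(41197/28224) − 6² = 4875107/28224.
a = (59·(41197/28224) − 6·(135/56))/(4875107/28224) = 2022383/4875107; b = (143·(135/56) − 6·59)/(4875107/28224) = -261576/4875107.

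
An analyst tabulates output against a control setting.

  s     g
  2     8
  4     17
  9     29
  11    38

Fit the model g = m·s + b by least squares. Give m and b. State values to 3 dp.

m = 3.113, b = 2.764

Sums needed: Σs·s = 222, Σs = 26, Σ1 = 4.
And Σs·g = 763, Σg = 92.
Determinant 222·4 − 26² = 212.
m = (763·4 − 26·92)/212 = 165/53; b = (222·92 − 26·763)/212 = 293/106.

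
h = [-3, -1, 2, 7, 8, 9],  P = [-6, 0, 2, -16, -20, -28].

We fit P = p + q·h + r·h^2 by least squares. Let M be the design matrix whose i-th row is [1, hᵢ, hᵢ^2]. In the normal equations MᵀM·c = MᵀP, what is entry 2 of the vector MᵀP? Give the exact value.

Entry 2 ↔ basis h, so (MᵀP)_{2} = Σᵢ (h)·Pᵢ = (-3)·(-6) + (-1)·(0) + (2)·(2) + (7)·(-16) + (8)·(-20) + (9)·(-28) = -502.

-502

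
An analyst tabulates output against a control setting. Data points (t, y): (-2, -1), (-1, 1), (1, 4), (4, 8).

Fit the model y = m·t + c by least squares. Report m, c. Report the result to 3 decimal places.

From the data, Σt·t = 22, Σt = 2, Σ1 = 4.
For Xᵀy: Σt·y = 37, Σy = 12.
XᵀX·[m, c]ᵀ = Xᵀy becomes [[22, 2]; [2, 4]]·[m, c]ᵀ = [37, 12]ᵀ.
Determinant 22·4 − 2² = 84.
m = (37·4 − 2·12)/84 = 31/21; c = (22·12 − 2·37)/84 = 95/42.

m = 1.476, c = 2.262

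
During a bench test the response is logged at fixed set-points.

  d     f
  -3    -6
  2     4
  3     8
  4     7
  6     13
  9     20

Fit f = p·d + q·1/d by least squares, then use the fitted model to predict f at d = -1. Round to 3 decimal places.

f̂ = -1.604

The normal equations are: 155·p + 6·q = 336;  6·p + (745/1296)·q = 461/36.
(Σd·d = 155, Σd·1/d = 6, Σ1/d·1/d = 745/1296, Σd·f = 336, Σ1/d·f = 461/36.)
Eliminating q: (745/1296)·(row 1) − 6·(row 2) gives (68819/1296)·p = (745/1296)·336 − 6·(461/36) = 6281/54, so p = 150744/68819.
Then q = ((461/36) − 6·(150744/68819))/(745/1296) = -40356/68819.
At d = -1: f̂ = (150744/68819)·(-1) + (-40356/68819)·(-1) = -110388/68819.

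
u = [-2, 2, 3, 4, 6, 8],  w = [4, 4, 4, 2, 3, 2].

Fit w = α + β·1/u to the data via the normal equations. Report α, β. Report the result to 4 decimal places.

Entries of AᵀA: Σ1 = 6, Σ1/u = 7/8, Σ1/u·1/u = 413/576.
Moment sums: Σw = 19, Σ1/u·w = 31/12.
AᵀA·[α, β]ᵀ = Aᵀw becomes [[6, 7/8]; [7/8, 413/576]]·[α, β]ᵀ = [19, 31/12]ᵀ.
Δ = 6·(413/576) − (7/8)² = 679/192.
α = (19·(413/576) − (7/8)·(31/12))/(679/192) = 935/291; β = (6·(31/12) − (7/8)·19)/(679/192) = -216/679.

α = 3.2131, β = -0.3181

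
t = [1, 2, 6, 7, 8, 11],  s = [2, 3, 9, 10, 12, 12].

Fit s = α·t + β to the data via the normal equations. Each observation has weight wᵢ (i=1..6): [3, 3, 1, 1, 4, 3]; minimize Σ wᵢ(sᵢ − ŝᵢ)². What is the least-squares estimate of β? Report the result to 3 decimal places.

Entries of AᵀWA: Σwᵢ·t·t = 719, Σwᵢ·t = 87, Σwᵢ·1 = 15.
Moment sums: Σwᵢ·t·s = 928, Σwᵢ·s = 118.
Normal equations: [[719, 87]; [87, 15]]·[α, β]ᵀ = [928, 118]ᵀ.
Eliminating β: 15·(row 1) − 87·(row 2) gives 3216·α = 15·928 − 87·118 = 3654, so α = 609/536.
Then β = (118 − 87·(609/536))/15 = 2053/1608.

β = 1.277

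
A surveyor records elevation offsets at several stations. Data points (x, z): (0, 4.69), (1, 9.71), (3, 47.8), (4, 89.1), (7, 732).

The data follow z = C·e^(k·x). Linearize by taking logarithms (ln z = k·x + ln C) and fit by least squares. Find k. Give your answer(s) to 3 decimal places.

k = 0.723

Taking logs, ln z = k·x + ln C, so regress ln z on x.
AᵀA = [[75.0000, 15.0000]; [15.0000, 5]], rhs = [78.0037, 18.7712]ᵀ  (here Σx = 15.0000, Σ(x)² = 75.0000, Σln z = 18.7712, Σx·ln z = 78.0037).
Δ = 75.0000·5 − (15.0000)² = 150.0000; k = (78.0037·5 − 15.0000·18.7712)/150.0000 = 0.72301, ln C = (75.0000·18.7712 − 15.0000·78.0037)/150.0000 = 1.58520.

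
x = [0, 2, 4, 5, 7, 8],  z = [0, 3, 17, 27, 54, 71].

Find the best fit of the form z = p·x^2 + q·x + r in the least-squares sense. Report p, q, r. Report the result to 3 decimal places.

Entries of MᵀM: Σx^2·x^2 = 7394, Σx^2·x = 1052, Σx^2 = 158, Σx·x = 158, Σx = 26, Σ1 = 6.
Right-hand side: Σx^2·z = 8149, Σx·z = 1155, Σz = 172.
So MᵀM·[p, q, r]ᵀ = Mᵀz: [[7394, 1052, 158]; [1052, 158, 26]; [158, 26, 6]]·[p, q, r]ᵀ = [8149, 1155, 172]ᵀ.
Row-reducing yields p = 20411/17466, q = -7553/17466, r = -678/2911.

p = 1.169, q = -0.432, r = -0.233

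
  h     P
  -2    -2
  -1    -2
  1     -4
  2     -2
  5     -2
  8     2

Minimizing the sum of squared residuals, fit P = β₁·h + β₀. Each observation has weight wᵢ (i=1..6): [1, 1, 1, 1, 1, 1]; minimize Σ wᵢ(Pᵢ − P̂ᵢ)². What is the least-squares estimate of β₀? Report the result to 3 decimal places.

Entries of AᵀWA: Σwᵢ·h·h = 99, Σwᵢ·h = 13, Σwᵢ·1 = 6.
And Σwᵢ·h·P = 4, Σwᵢ·P = -10.
Normal equations: [[99, 13]; [13, 6]]·[β₁, β₀]ᵀ = [4, -10]ᵀ.
Δ = 99·6 − 13² = 425.
β₁ = (4·6 − 13·(-10))/425 = 154/425; β₀ = (99·(-10) − 13·4)/425 = -1042/425.

β₀ = -2.452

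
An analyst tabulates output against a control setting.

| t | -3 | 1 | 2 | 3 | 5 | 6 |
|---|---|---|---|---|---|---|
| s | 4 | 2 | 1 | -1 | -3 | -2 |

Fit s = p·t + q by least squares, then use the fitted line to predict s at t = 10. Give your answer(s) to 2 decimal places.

From the data, Σt·t = 84, Σt = 14, Σ1 = 6.
And Σt·s = -38, Σs = 1.
Eliminating q: 6·(row 1) − 14·(row 2) gives 308·p = 6·(-38) − 14·1 = -242, so p = -11/14.
Then q = (1 − 14·(-11/14))/6 = 2.
At t = 10: ŝ = (-11/14)·(10) + (2)·(1) = -41/7.

ŝ = -5.86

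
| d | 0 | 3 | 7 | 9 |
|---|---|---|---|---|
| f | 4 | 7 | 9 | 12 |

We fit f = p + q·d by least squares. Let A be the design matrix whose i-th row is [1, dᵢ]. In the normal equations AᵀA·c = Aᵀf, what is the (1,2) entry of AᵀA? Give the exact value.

Row 1 ↔ basis 1, column 2 ↔ basis d, so (AᵀA)_{1,2} = Σᵢ d = (1)·(0) + (1)·(3) + (1)·(7) + (1)·(9) = 19.

19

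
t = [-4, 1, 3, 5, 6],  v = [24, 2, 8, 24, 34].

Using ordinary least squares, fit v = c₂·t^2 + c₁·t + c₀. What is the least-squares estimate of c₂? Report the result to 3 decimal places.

From the data, Σt^2·t^2 = 2259, Σt^2·t = 305, Σt^2 = 87, Σt·t = 87, Σt = 11, Σ1 = 5.
Right-hand side: Σt^2·v = 2282, Σt·v = 254, Σv = 92.
Normal equations: [[2259, 305, 87]; [305, 87, 11]; [87, 11, 5]]·[c₂, c₁, c₀]ᵀ = [2282, 254, 92]ᵀ.
Solving the 3×3 system (Gaussian elimination) gives c₂ = 46147/42367, c₁ = -48665/42367, c₀ = 83658/42367.

c₂ = 1.089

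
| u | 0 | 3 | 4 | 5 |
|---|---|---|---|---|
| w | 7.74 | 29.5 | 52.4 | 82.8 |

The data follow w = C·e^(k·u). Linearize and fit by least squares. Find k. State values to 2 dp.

k = 0.48

Linearized form: ln w = k·u + ln C. From the 4 transformed points,
Over the data: Σu = 12.0000, Σ(u)² = 50.0000, Σln w = 13.8061, Σu·ln w = 48.0709.
Normal system: [[50.0000, 12.0000]; [12.0000, 4]]·[k, ln C]ᵀ = [48.0709, 13.8061]ᵀ.
Slope k = (n·Σu·ln w − Σu·Σln w)/(n·Σ(u)² − (Σu)²) = (4·48.0709 − 12.0000·13.8061)/56.0000 = 0.47518; ln C = (Σln w − k·Σu)/n = 2.02598.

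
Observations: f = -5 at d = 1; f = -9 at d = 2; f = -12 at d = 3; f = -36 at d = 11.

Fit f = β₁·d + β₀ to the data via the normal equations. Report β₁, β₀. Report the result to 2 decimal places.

The normal equations are: 135·β₁ + 17·β₀ = -455;  17·β₁ + 4·β₀ = -62.
(Σd·d = 135, Σd = 17, Σ1 = 4, Σd·f = -455, Σf = -62.)
Eliminating β₀: 4·(row 1) − 17·(row 2) gives 251·β₁ = 4·(-455) − 17·(-62) = -766, so β₁ = -766/251.
Then β₀ = ((-62) − 17·(-766/251))/4 = -635/251.

β₁ = -3.05, β₀ = -2.53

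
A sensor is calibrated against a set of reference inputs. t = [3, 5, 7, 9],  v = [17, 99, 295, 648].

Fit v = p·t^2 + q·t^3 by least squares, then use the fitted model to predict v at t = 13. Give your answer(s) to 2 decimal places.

Compute the Gram sums: Σt^2·t^2 = 9668, Σt^2·t^3 = 79224, Σt^3·t^3 = 665444.
Right-hand side: Σt^2·v = 69571, Σt^3·v = 586411.
det = 9668·665444 − 79224² = 157070416.
p = (69571·665444 − 79224·586411)/157070416 = -40555135/39267604; q = (9668·586411 − 79224·69571)/157070416 = 39432161/39267604.
At t = 13: v̂ = (-40555135/39267604)·(169) + (39432161/39267604)·(2197) = 39889319951/19633802.

v̂ = 2031.67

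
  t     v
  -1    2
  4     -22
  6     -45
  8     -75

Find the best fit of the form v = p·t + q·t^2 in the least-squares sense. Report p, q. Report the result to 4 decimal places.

p = -1.9281, q = -0.9285

The normal system XᵀX·[p, q]ᵀ = Xᵀv is [[117, 791]; [791, 5649]]·[p, q]ᵀ = [-960, -6770]ᵀ.
Eliminating q: 5649·(row 1) − 791·(row 2) gives 35252·p = 5649·(-960) − 791·(-6770) = -67970, so p = -4855/2518.
Then q = ((-6770) − 791·(-4855/2518))/5649 = -16365/17626.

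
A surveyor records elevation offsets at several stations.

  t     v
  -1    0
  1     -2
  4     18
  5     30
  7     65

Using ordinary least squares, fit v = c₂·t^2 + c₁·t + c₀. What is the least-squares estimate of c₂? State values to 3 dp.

From the data, Σt^2·t^2 = 3284, Σt^2·t = 532, Σt^2 = 92, Σt·t = 92, Σt = 16, Σ1 = 5.
Moment sums: Σt^2·v = 4221, Σt·v = 675, Σv = 111.
Row-reducing yields c₂ = 32/21, c₁ = -29/28, c₀ = -53/21.

c₂ = 1.524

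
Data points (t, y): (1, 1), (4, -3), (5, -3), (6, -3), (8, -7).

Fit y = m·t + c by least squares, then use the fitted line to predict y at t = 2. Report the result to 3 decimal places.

ŷ = -0.075

The normal system MᵀM·[m, c]ᵀ = Mᵀy is [[142, 24]; [24, 5]]·[m, c]ᵀ = [-100, -15]ᵀ.
Determinant 142·5 − 24² = 134.
m = ((-100)·5 − 24·(-15))/134 = -70/67; c = (142·(-15) − 24·(-100))/134 = 135/67.
At t = 2: ŷ = (-70/67)·(2) + (135/67)·(1) = -5/67.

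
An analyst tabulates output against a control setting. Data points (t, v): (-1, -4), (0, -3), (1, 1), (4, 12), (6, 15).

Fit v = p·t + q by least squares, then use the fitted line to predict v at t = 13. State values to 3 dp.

Normal-equation sums: Σt·t = 54, Σt = 10, Σ1 = 5.
Right-hand side: Σt·v = 143, Σv = 21.
Normal equations: [[54, 10]; [10, 5]]·[p, q]ᵀ = [143, 21]ᵀ.
det = 54·5 − 10² = 170.
p = (143·5 − 10·21)/170 = 101/34; q = (54·21 − 10·143)/170 = -148/85.
At t = 13: v̂ = (101/34)·(13) + (-148/85)·(1) = 6269/170.

v̂ = 36.876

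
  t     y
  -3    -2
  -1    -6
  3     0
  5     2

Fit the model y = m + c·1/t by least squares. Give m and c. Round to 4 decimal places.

Entries of XᵀX: Σ1 = 4, Σ1/t = -4/5, Σ1/t·1/t = 284/225.
Moment sums: Σy = -6, Σ1/t·y = 106/15.
So XᵀX·[m, c]ᵀ = Xᵀy: [[4, -4/5]; [-4/5, 284/225]]·[m, c]ᵀ = [-6, 106/15]ᵀ.
Δ = 4·(284/225) − (-4/5)² = 992/225.
m = ((-6)·(284/225) − (-4/5)·(106/15))/(992/225) = -27/62; c = (4·(106/15) − (-4/5)·(-6))/(992/225) = 165/31.

m = -0.4355, c = 5.3226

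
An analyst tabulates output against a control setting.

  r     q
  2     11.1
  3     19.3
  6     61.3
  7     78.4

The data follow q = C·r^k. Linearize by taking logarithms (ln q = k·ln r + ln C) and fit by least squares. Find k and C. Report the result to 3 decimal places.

k = 1.580, C = 3.586

Taking logs, ln q = k·ln r + ln C, so regress ln q on ln r.
Σln r = 5.5294, Σ(ln r)² = 8.6844, Σln q = 13.8447, Σln r·ln q = 20.7826.
Equations: 8.6844·k + 5.5294·ln C = 20.7826;  5.5294·k + 4·ln C = 13.8447.
Solving (det = 4.1629): k = 1.57998, ln C = 1.27707, so C = exp(1.27707) = 3.58611.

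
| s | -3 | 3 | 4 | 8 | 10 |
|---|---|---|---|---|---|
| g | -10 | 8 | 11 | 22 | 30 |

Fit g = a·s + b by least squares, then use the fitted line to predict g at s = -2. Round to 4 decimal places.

From the data, Σs·s = 198, Σs = 22, Σ1 = 5.
And Σs·g = 574, Σg = 61.
XᵀX·[a, b]ᵀ = Xᵀg becomes [[198, 22]; [22, 5]]·[a, b]ᵀ = [574, 61]ᵀ.
Eliminating b: 5·(row 1) − 22·(row 2) gives 506·a = 5·574 − 22·61 = 1528, so a = 764/253.
Then b = (61 − 22·(764/253))/5 = -25/23.
At s = -2: ĝ = (764/253)·(-2) + (-25/23)·(1) = -1803/253.

ĝ = -7.1265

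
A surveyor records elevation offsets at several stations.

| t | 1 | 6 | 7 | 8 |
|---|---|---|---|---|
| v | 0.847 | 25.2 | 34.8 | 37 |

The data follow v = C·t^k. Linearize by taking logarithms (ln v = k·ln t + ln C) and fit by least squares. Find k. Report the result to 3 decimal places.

Let Y = ln v. Fitting Y = k·ln t + ln C by least squares:
Σln t = 5.8171, Σ(ln t)² = 11.3210, Σln v = 10.2213, Σln t·ln v = 20.1977.
Normal system: [[11.3210, 5.8171]; [5.8171, 4]]·[k, ln C]ᵀ = [20.1977, 10.2213]ᵀ.
Slope k = (n·Σln t·ln v − Σln t·Σln v)/(n·Σ(ln t)² − (Σln t)²) = (4·20.1977 − 5.8171·10.2213)/11.4454 = 1.86381; ln C = (Σln v − k·Σln t)/n = -0.15517.

k = 1.864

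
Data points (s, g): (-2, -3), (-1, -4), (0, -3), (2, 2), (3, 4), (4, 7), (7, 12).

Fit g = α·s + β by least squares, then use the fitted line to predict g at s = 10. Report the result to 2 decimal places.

ĝ = 17.38

The normal system MᵀM·[α, β]ᵀ = Mᵀg is [[83, 13]; [13, 7]]·[α, β]ᵀ = [138, 15]ᵀ.
Eliminating β: 7·(row 1) − 13·(row 2) gives 412·α = 7·138 − 13·15 = 771, so α = 771/412.
Then β = (15 − 13·(771/412))/7 = -549/412.
At s = 10: ĝ = (771/412)·(10) + (-549/412)·(1) = 7161/412.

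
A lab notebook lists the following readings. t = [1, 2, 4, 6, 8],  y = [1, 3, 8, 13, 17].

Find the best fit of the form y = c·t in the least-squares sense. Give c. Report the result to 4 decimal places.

With design matrix M, MᵀM = [[121]] and Mᵀy = [253]ᵀ.
c = 253/121 = 2.09091.

c = 2.0909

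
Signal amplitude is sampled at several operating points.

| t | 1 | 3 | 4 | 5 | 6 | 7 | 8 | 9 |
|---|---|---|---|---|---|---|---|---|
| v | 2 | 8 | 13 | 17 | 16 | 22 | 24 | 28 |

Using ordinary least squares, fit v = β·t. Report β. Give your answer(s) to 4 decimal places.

The normal system MᵀM·[β]ᵀ = Mᵀv is [[281]]·[β]ᵀ = [857]ᵀ.
β = 857/281 = 3.04982.

β = 3.0498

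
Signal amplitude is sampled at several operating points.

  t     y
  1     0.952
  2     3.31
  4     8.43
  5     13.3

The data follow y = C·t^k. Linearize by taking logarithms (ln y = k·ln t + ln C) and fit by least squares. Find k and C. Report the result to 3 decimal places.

k = 1.596, C = 0.995

With ln yᵢ as the transformed response and ln tᵢ as the regressor:
AᵀA = [[4.9926, 3.6889]; [3.6889, 4]], rhs = [7.9498, 5.8673]ᵀ  (here Σln t = 3.6889, Σ(ln t)² = 4.9926, Σln y = 5.8673, Σln t·ln y = 7.9498).
Solving (det = 6.3624): k = 1.59616, ln C = -0.00518, so C = exp(-0.00518) = 0.99483.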